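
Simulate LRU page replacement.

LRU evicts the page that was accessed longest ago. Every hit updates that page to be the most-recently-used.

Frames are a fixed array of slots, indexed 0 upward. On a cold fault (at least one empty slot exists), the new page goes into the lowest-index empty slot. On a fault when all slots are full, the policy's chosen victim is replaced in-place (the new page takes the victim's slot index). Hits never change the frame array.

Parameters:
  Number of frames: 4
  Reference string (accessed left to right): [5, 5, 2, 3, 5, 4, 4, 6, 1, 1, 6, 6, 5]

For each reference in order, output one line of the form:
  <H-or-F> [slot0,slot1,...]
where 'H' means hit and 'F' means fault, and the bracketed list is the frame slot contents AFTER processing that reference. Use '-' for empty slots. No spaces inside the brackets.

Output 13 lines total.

F [5,-,-,-]
H [5,-,-,-]
F [5,2,-,-]
F [5,2,3,-]
H [5,2,3,-]
F [5,2,3,4]
H [5,2,3,4]
F [5,6,3,4]
F [5,6,1,4]
H [5,6,1,4]
H [5,6,1,4]
H [5,6,1,4]
H [5,6,1,4]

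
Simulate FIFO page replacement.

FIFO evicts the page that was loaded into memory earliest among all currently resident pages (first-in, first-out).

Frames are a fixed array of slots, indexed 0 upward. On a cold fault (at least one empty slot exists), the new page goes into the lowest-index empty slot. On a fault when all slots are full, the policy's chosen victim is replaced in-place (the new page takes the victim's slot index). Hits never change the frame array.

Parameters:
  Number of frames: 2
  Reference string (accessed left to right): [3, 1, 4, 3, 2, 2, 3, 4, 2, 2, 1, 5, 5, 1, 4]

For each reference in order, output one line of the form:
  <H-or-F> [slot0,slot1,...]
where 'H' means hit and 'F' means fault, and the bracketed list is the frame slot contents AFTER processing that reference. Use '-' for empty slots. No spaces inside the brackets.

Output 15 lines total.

F [3,-]
F [3,1]
F [4,1]
F [4,3]
F [2,3]
H [2,3]
H [2,3]
F [2,4]
H [2,4]
H [2,4]
F [1,4]
F [1,5]
H [1,5]
H [1,5]
F [4,5]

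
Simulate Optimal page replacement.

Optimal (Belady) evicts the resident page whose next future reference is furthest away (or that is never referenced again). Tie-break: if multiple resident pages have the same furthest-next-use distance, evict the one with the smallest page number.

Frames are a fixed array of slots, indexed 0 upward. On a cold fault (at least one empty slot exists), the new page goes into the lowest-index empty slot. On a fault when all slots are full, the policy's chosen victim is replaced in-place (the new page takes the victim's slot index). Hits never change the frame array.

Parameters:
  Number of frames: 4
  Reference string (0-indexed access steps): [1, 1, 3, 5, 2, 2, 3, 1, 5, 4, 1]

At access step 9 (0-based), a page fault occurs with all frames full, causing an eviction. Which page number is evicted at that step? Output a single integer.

Step 0: ref 1 -> FAULT, frames=[1,-,-,-]
Step 1: ref 1 -> HIT, frames=[1,-,-,-]
Step 2: ref 3 -> FAULT, frames=[1,3,-,-]
Step 3: ref 5 -> FAULT, frames=[1,3,5,-]
Step 4: ref 2 -> FAULT, frames=[1,3,5,2]
Step 5: ref 2 -> HIT, frames=[1,3,5,2]
Step 6: ref 3 -> HIT, frames=[1,3,5,2]
Step 7: ref 1 -> HIT, frames=[1,3,5,2]
Step 8: ref 5 -> HIT, frames=[1,3,5,2]
Step 9: ref 4 -> FAULT, evict 2, frames=[1,3,5,4]
At step 9: evicted page 2

Answer: 2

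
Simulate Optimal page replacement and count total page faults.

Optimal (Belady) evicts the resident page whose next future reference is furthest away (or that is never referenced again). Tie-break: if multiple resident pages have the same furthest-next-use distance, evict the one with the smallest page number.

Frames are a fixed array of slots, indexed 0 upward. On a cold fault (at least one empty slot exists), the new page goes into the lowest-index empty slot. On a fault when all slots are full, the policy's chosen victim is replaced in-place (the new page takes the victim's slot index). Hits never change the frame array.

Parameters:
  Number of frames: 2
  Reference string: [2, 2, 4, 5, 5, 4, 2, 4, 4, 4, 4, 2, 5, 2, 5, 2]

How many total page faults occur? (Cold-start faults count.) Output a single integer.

Step 0: ref 2 → FAULT, frames=[2,-]
Step 1: ref 2 → HIT, frames=[2,-]
Step 2: ref 4 → FAULT, frames=[2,4]
Step 3: ref 5 → FAULT (evict 2), frames=[5,4]
Step 4: ref 5 → HIT, frames=[5,4]
Step 5: ref 4 → HIT, frames=[5,4]
Step 6: ref 2 → FAULT (evict 5), frames=[2,4]
Step 7: ref 4 → HIT, frames=[2,4]
Step 8: ref 4 → HIT, frames=[2,4]
Step 9: ref 4 → HIT, frames=[2,4]
Step 10: ref 4 → HIT, frames=[2,4]
Step 11: ref 2 → HIT, frames=[2,4]
Step 12: ref 5 → FAULT (evict 4), frames=[2,5]
Step 13: ref 2 → HIT, frames=[2,5]
Step 14: ref 5 → HIT, frames=[2,5]
Step 15: ref 2 → HIT, frames=[2,5]
Total faults: 5

Answer: 5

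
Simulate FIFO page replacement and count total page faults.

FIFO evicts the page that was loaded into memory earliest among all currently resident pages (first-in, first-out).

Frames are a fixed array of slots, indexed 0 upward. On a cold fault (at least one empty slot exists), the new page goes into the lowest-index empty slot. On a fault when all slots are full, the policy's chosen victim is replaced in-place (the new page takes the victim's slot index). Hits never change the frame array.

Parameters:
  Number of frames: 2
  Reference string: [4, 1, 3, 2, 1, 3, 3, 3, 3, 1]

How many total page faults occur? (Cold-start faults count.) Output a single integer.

Answer: 6

Derivation:
Step 0: ref 4 → FAULT, frames=[4,-]
Step 1: ref 1 → FAULT, frames=[4,1]
Step 2: ref 3 → FAULT (evict 4), frames=[3,1]
Step 3: ref 2 → FAULT (evict 1), frames=[3,2]
Step 4: ref 1 → FAULT (evict 3), frames=[1,2]
Step 5: ref 3 → FAULT (evict 2), frames=[1,3]
Step 6: ref 3 → HIT, frames=[1,3]
Step 7: ref 3 → HIT, frames=[1,3]
Step 8: ref 3 → HIT, frames=[1,3]
Step 9: ref 1 → HIT, frames=[1,3]
Total faults: 6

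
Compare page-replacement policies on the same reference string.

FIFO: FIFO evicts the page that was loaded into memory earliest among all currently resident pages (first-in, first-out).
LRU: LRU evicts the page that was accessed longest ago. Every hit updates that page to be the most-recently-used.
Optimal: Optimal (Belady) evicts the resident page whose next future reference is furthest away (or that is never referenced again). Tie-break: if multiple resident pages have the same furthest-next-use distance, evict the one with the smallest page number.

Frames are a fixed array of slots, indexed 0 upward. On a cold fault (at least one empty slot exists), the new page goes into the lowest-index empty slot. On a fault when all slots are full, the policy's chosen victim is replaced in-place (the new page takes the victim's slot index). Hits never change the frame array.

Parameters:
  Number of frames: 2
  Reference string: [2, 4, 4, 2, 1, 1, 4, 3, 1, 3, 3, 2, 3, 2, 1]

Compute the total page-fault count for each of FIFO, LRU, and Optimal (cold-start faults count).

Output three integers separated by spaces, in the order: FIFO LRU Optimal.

--- FIFO ---
  step 0: ref 2 -> FAULT, frames=[2,-] (faults so far: 1)
  step 1: ref 4 -> FAULT, frames=[2,4] (faults so far: 2)
  step 2: ref 4 -> HIT, frames=[2,4] (faults so far: 2)
  step 3: ref 2 -> HIT, frames=[2,4] (faults so far: 2)
  step 4: ref 1 -> FAULT, evict 2, frames=[1,4] (faults so far: 3)
  step 5: ref 1 -> HIT, frames=[1,4] (faults so far: 3)
  step 6: ref 4 -> HIT, frames=[1,4] (faults so far: 3)
  step 7: ref 3 -> FAULT, evict 4, frames=[1,3] (faults so far: 4)
  step 8: ref 1 -> HIT, frames=[1,3] (faults so far: 4)
  step 9: ref 3 -> HIT, frames=[1,3] (faults so far: 4)
  step 10: ref 3 -> HIT, frames=[1,3] (faults so far: 4)
  step 11: ref 2 -> FAULT, evict 1, frames=[2,3] (faults so far: 5)
  step 12: ref 3 -> HIT, frames=[2,3] (faults so far: 5)
  step 13: ref 2 -> HIT, frames=[2,3] (faults so far: 5)
  step 14: ref 1 -> FAULT, evict 3, frames=[2,1] (faults so far: 6)
  FIFO total faults: 6
--- LRU ---
  step 0: ref 2 -> FAULT, frames=[2,-] (faults so far: 1)
  step 1: ref 4 -> FAULT, frames=[2,4] (faults so far: 2)
  step 2: ref 4 -> HIT, frames=[2,4] (faults so far: 2)
  step 3: ref 2 -> HIT, frames=[2,4] (faults so far: 2)
  step 4: ref 1 -> FAULT, evict 4, frames=[2,1] (faults so far: 3)
  step 5: ref 1 -> HIT, frames=[2,1] (faults so far: 3)
  step 6: ref 4 -> FAULT, evict 2, frames=[4,1] (faults so far: 4)
  step 7: ref 3 -> FAULT, evict 1, frames=[4,3] (faults so far: 5)
  step 8: ref 1 -> FAULT, evict 4, frames=[1,3] (faults so far: 6)
  step 9: ref 3 -> HIT, frames=[1,3] (faults so far: 6)
  step 10: ref 3 -> HIT, frames=[1,3] (faults so far: 6)
  step 11: ref 2 -> FAULT, evict 1, frames=[2,3] (faults so far: 7)
  step 12: ref 3 -> HIT, frames=[2,3] (faults so far: 7)
  step 13: ref 2 -> HIT, frames=[2,3] (faults so far: 7)
  step 14: ref 1 -> FAULT, evict 3, frames=[2,1] (faults so far: 8)
  LRU total faults: 8
--- Optimal ---
  step 0: ref 2 -> FAULT, frames=[2,-] (faults so far: 1)
  step 1: ref 4 -> FAULT, frames=[2,4] (faults so far: 2)
  step 2: ref 4 -> HIT, frames=[2,4] (faults so far: 2)
  step 3: ref 2 -> HIT, frames=[2,4] (faults so far: 2)
  step 4: ref 1 -> FAULT, evict 2, frames=[1,4] (faults so far: 3)
  step 5: ref 1 -> HIT, frames=[1,4] (faults so far: 3)
  step 6: ref 4 -> HIT, frames=[1,4] (faults so far: 3)
  step 7: ref 3 -> FAULT, evict 4, frames=[1,3] (faults so far: 4)
  step 8: ref 1 -> HIT, frames=[1,3] (faults so far: 4)
  step 9: ref 3 -> HIT, frames=[1,3] (faults so far: 4)
  step 10: ref 3 -> HIT, frames=[1,3] (faults so far: 4)
  step 11: ref 2 -> FAULT, evict 1, frames=[2,3] (faults so far: 5)
  step 12: ref 3 -> HIT, frames=[2,3] (faults so far: 5)
  step 13: ref 2 -> HIT, frames=[2,3] (faults so far: 5)
  step 14: ref 1 -> FAULT, evict 2, frames=[1,3] (faults so far: 6)
  Optimal total faults: 6

Answer: 6 8 6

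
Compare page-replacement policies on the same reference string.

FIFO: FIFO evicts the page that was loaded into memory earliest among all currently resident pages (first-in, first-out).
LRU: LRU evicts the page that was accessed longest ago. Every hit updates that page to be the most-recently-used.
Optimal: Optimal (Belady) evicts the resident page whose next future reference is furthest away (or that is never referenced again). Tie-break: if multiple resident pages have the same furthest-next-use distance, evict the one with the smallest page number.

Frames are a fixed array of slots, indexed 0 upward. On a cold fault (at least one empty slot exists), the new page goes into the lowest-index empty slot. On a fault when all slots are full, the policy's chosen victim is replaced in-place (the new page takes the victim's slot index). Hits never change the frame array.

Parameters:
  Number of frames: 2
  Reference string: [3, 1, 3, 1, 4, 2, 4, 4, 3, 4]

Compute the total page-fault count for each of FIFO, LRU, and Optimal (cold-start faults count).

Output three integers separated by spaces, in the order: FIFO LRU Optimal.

Answer: 6 5 5

Derivation:
--- FIFO ---
  step 0: ref 3 -> FAULT, frames=[3,-] (faults so far: 1)
  step 1: ref 1 -> FAULT, frames=[3,1] (faults so far: 2)
  step 2: ref 3 -> HIT, frames=[3,1] (faults so far: 2)
  step 3: ref 1 -> HIT, frames=[3,1] (faults so far: 2)
  step 4: ref 4 -> FAULT, evict 3, frames=[4,1] (faults so far: 3)
  step 5: ref 2 -> FAULT, evict 1, frames=[4,2] (faults so far: 4)
  step 6: ref 4 -> HIT, frames=[4,2] (faults so far: 4)
  step 7: ref 4 -> HIT, frames=[4,2] (faults so far: 4)
  step 8: ref 3 -> FAULT, evict 4, frames=[3,2] (faults so far: 5)
  step 9: ref 4 -> FAULT, evict 2, frames=[3,4] (faults so far: 6)
  FIFO total faults: 6
--- LRU ---
  step 0: ref 3 -> FAULT, frames=[3,-] (faults so far: 1)
  step 1: ref 1 -> FAULT, frames=[3,1] (faults so far: 2)
  step 2: ref 3 -> HIT, frames=[3,1] (faults so far: 2)
  step 3: ref 1 -> HIT, frames=[3,1] (faults so far: 2)
  step 4: ref 4 -> FAULT, evict 3, frames=[4,1] (faults so far: 3)
  step 5: ref 2 -> FAULT, evict 1, frames=[4,2] (faults so far: 4)
  step 6: ref 4 -> HIT, frames=[4,2] (faults so far: 4)
  step 7: ref 4 -> HIT, frames=[4,2] (faults so far: 4)
  step 8: ref 3 -> FAULT, evict 2, frames=[4,3] (faults so far: 5)
  step 9: ref 4 -> HIT, frames=[4,3] (faults so far: 5)
  LRU total faults: 5
--- Optimal ---
  step 0: ref 3 -> FAULT, frames=[3,-] (faults so far: 1)
  step 1: ref 1 -> FAULT, frames=[3,1] (faults so far: 2)
  step 2: ref 3 -> HIT, frames=[3,1] (faults so far: 2)
  step 3: ref 1 -> HIT, frames=[3,1] (faults so far: 2)
  step 4: ref 4 -> FAULT, evict 1, frames=[3,4] (faults so far: 3)
  step 5: ref 2 -> FAULT, evict 3, frames=[2,4] (faults so far: 4)
  step 6: ref 4 -> HIT, frames=[2,4] (faults so far: 4)
  step 7: ref 4 -> HIT, frames=[2,4] (faults so far: 4)
  step 8: ref 3 -> FAULT, evict 2, frames=[3,4] (faults so far: 5)
  step 9: ref 4 -> HIT, frames=[3,4] (faults so far: 5)
  Optimal total faults: 5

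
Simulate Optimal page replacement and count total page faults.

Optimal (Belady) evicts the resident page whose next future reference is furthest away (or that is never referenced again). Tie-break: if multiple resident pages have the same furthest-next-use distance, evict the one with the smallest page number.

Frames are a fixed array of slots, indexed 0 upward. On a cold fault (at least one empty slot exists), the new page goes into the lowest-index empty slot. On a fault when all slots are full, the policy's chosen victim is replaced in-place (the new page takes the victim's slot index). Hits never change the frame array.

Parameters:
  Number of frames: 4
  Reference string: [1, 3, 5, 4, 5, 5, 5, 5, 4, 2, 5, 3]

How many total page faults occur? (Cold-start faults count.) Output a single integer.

Answer: 5

Derivation:
Step 0: ref 1 → FAULT, frames=[1,-,-,-]
Step 1: ref 3 → FAULT, frames=[1,3,-,-]
Step 2: ref 5 → FAULT, frames=[1,3,5,-]
Step 3: ref 4 → FAULT, frames=[1,3,5,4]
Step 4: ref 5 → HIT, frames=[1,3,5,4]
Step 5: ref 5 → HIT, frames=[1,3,5,4]
Step 6: ref 5 → HIT, frames=[1,3,5,4]
Step 7: ref 5 → HIT, frames=[1,3,5,4]
Step 8: ref 4 → HIT, frames=[1,3,5,4]
Step 9: ref 2 → FAULT (evict 1), frames=[2,3,5,4]
Step 10: ref 5 → HIT, frames=[2,3,5,4]
Step 11: ref 3 → HIT, frames=[2,3,5,4]
Total faults: 5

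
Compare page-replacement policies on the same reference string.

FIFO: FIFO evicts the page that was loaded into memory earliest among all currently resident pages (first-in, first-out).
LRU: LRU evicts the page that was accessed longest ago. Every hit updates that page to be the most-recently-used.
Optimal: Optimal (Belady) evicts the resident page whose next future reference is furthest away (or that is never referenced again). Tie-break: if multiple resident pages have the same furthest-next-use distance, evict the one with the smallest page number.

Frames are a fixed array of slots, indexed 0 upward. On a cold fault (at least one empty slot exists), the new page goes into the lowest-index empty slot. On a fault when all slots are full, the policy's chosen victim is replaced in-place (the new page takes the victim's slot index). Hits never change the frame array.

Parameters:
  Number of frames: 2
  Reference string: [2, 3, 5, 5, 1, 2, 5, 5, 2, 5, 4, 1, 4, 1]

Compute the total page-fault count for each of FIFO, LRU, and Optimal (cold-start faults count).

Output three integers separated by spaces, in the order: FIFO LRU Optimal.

Answer: 8 8 7

Derivation:
--- FIFO ---
  step 0: ref 2 -> FAULT, frames=[2,-] (faults so far: 1)
  step 1: ref 3 -> FAULT, frames=[2,3] (faults so far: 2)
  step 2: ref 5 -> FAULT, evict 2, frames=[5,3] (faults so far: 3)
  step 3: ref 5 -> HIT, frames=[5,3] (faults so far: 3)
  step 4: ref 1 -> FAULT, evict 3, frames=[5,1] (faults so far: 4)
  step 5: ref 2 -> FAULT, evict 5, frames=[2,1] (faults so far: 5)
  step 6: ref 5 -> FAULT, evict 1, frames=[2,5] (faults so far: 6)
  step 7: ref 5 -> HIT, frames=[2,5] (faults so far: 6)
  step 8: ref 2 -> HIT, frames=[2,5] (faults so far: 6)
  step 9: ref 5 -> HIT, frames=[2,5] (faults so far: 6)
  step 10: ref 4 -> FAULT, evict 2, frames=[4,5] (faults so far: 7)
  step 11: ref 1 -> FAULT, evict 5, frames=[4,1] (faults so far: 8)
  step 12: ref 4 -> HIT, frames=[4,1] (faults so far: 8)
  step 13: ref 1 -> HIT, frames=[4,1] (faults so far: 8)
  FIFO total faults: 8
--- LRU ---
  step 0: ref 2 -> FAULT, frames=[2,-] (faults so far: 1)
  step 1: ref 3 -> FAULT, frames=[2,3] (faults so far: 2)
  step 2: ref 5 -> FAULT, evict 2, frames=[5,3] (faults so far: 3)
  step 3: ref 5 -> HIT, frames=[5,3] (faults so far: 3)
  step 4: ref 1 -> FAULT, evict 3, frames=[5,1] (faults so far: 4)
  step 5: ref 2 -> FAULT, evict 5, frames=[2,1] (faults so far: 5)
  step 6: ref 5 -> FAULT, evict 1, frames=[2,5] (faults so far: 6)
  step 7: ref 5 -> HIT, frames=[2,5] (faults so far: 6)
  step 8: ref 2 -> HIT, frames=[2,5] (faults so far: 6)
  step 9: ref 5 -> HIT, frames=[2,5] (faults so far: 6)
  step 10: ref 4 -> FAULT, evict 2, frames=[4,5] (faults so far: 7)
  step 11: ref 1 -> FAULT, evict 5, frames=[4,1] (faults so far: 8)
  step 12: ref 4 -> HIT, frames=[4,1] (faults so far: 8)
  step 13: ref 1 -> HIT, frames=[4,1] (faults so far: 8)
  LRU total faults: 8
--- Optimal ---
  step 0: ref 2 -> FAULT, frames=[2,-] (faults so far: 1)
  step 1: ref 3 -> FAULT, frames=[2,3] (faults so far: 2)
  step 2: ref 5 -> FAULT, evict 3, frames=[2,5] (faults so far: 3)
  step 3: ref 5 -> HIT, frames=[2,5] (faults so far: 3)
  step 4: ref 1 -> FAULT, evict 5, frames=[2,1] (faults so far: 4)
  step 5: ref 2 -> HIT, frames=[2,1] (faults so far: 4)
  step 6: ref 5 -> FAULT, evict 1, frames=[2,5] (faults so far: 5)
  step 7: ref 5 -> HIT, frames=[2,5] (faults so far: 5)
  step 8: ref 2 -> HIT, frames=[2,5] (faults so far: 5)
  step 9: ref 5 -> HIT, frames=[2,5] (faults so far: 5)
  step 10: ref 4 -> FAULT, evict 2, frames=[4,5] (faults so far: 6)
  step 11: ref 1 -> FAULT, evict 5, frames=[4,1] (faults so far: 7)
  step 12: ref 4 -> HIT, frames=[4,1] (faults so far: 7)
  step 13: ref 1 -> HIT, frames=[4,1] (faults so far: 7)
  Optimal total faults: 7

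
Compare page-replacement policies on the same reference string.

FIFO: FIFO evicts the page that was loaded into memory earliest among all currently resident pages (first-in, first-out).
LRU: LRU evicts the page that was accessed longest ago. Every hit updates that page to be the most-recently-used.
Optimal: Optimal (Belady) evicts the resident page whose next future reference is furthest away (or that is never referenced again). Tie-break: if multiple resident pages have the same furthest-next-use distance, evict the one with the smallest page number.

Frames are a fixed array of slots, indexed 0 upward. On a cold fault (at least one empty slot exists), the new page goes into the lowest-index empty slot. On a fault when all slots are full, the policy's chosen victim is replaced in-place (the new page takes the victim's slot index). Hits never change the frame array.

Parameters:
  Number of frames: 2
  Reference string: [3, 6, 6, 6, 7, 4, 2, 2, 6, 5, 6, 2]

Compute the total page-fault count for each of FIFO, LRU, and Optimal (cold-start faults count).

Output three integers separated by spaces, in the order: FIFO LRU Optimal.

Answer: 8 8 7

Derivation:
--- FIFO ---
  step 0: ref 3 -> FAULT, frames=[3,-] (faults so far: 1)
  step 1: ref 6 -> FAULT, frames=[3,6] (faults so far: 2)
  step 2: ref 6 -> HIT, frames=[3,6] (faults so far: 2)
  step 3: ref 6 -> HIT, frames=[3,6] (faults so far: 2)
  step 4: ref 7 -> FAULT, evict 3, frames=[7,6] (faults so far: 3)
  step 5: ref 4 -> FAULT, evict 6, frames=[7,4] (faults so far: 4)
  step 6: ref 2 -> FAULT, evict 7, frames=[2,4] (faults so far: 5)
  step 7: ref 2 -> HIT, frames=[2,4] (faults so far: 5)
  step 8: ref 6 -> FAULT, evict 4, frames=[2,6] (faults so far: 6)
  step 9: ref 5 -> FAULT, evict 2, frames=[5,6] (faults so far: 7)
  step 10: ref 6 -> HIT, frames=[5,6] (faults so far: 7)
  step 11: ref 2 -> FAULT, evict 6, frames=[5,2] (faults so far: 8)
  FIFO total faults: 8
--- LRU ---
  step 0: ref 3 -> FAULT, frames=[3,-] (faults so far: 1)
  step 1: ref 6 -> FAULT, frames=[3,6] (faults so far: 2)
  step 2: ref 6 -> HIT, frames=[3,6] (faults so far: 2)
  step 3: ref 6 -> HIT, frames=[3,6] (faults so far: 2)
  step 4: ref 7 -> FAULT, evict 3, frames=[7,6] (faults so far: 3)
  step 5: ref 4 -> FAULT, evict 6, frames=[7,4] (faults so far: 4)
  step 6: ref 2 -> FAULT, evict 7, frames=[2,4] (faults so far: 5)
  step 7: ref 2 -> HIT, frames=[2,4] (faults so far: 5)
  step 8: ref 6 -> FAULT, evict 4, frames=[2,6] (faults so far: 6)
  step 9: ref 5 -> FAULT, evict 2, frames=[5,6] (faults so far: 7)
  step 10: ref 6 -> HIT, frames=[5,6] (faults so far: 7)
  step 11: ref 2 -> FAULT, evict 5, frames=[2,6] (faults so far: 8)
  LRU total faults: 8
--- Optimal ---
  step 0: ref 3 -> FAULT, frames=[3,-] (faults so far: 1)
  step 1: ref 6 -> FAULT, frames=[3,6] (faults so far: 2)
  step 2: ref 6 -> HIT, frames=[3,6] (faults so far: 2)
  step 3: ref 6 -> HIT, frames=[3,6] (faults so far: 2)
  step 4: ref 7 -> FAULT, evict 3, frames=[7,6] (faults so far: 3)
  step 5: ref 4 -> FAULT, evict 7, frames=[4,6] (faults so far: 4)
  step 6: ref 2 -> FAULT, evict 4, frames=[2,6] (faults so far: 5)
  step 7: ref 2 -> HIT, frames=[2,6] (faults so far: 5)
  step 8: ref 6 -> HIT, frames=[2,6] (faults so far: 5)
  step 9: ref 5 -> FAULT, evict 2, frames=[5,6] (faults so far: 6)
  step 10: ref 6 -> HIT, frames=[5,6] (faults so far: 6)
  step 11: ref 2 -> FAULT, evict 5, frames=[2,6] (faults so far: 7)
  Optimal total faults: 7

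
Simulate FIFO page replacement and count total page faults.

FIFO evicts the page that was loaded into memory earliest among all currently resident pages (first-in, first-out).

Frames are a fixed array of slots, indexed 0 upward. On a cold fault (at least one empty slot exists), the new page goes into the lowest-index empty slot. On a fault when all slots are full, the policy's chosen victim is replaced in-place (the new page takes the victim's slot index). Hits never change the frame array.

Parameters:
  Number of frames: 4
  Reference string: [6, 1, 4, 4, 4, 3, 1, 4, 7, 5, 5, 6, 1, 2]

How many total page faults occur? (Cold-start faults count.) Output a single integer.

Answer: 9

Derivation:
Step 0: ref 6 → FAULT, frames=[6,-,-,-]
Step 1: ref 1 → FAULT, frames=[6,1,-,-]
Step 2: ref 4 → FAULT, frames=[6,1,4,-]
Step 3: ref 4 → HIT, frames=[6,1,4,-]
Step 4: ref 4 → HIT, frames=[6,1,4,-]
Step 5: ref 3 → FAULT, frames=[6,1,4,3]
Step 6: ref 1 → HIT, frames=[6,1,4,3]
Step 7: ref 4 → HIT, frames=[6,1,4,3]
Step 8: ref 7 → FAULT (evict 6), frames=[7,1,4,3]
Step 9: ref 5 → FAULT (evict 1), frames=[7,5,4,3]
Step 10: ref 5 → HIT, frames=[7,5,4,3]
Step 11: ref 6 → FAULT (evict 4), frames=[7,5,6,3]
Step 12: ref 1 → FAULT (evict 3), frames=[7,5,6,1]
Step 13: ref 2 → FAULT (evict 7), frames=[2,5,6,1]
Total faults: 9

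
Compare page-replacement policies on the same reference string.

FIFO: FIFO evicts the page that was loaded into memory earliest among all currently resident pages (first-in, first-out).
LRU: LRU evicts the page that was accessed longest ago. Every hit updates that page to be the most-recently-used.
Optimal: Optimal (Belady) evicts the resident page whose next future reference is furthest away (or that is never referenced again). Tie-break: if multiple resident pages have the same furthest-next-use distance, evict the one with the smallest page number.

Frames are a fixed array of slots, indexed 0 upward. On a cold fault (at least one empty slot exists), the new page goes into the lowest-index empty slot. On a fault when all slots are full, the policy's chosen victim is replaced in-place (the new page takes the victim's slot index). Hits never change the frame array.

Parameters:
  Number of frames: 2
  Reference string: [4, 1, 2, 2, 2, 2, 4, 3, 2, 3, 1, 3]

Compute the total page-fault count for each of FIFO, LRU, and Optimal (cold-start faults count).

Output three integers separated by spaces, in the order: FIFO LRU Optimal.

Answer: 8 7 5

Derivation:
--- FIFO ---
  step 0: ref 4 -> FAULT, frames=[4,-] (faults so far: 1)
  step 1: ref 1 -> FAULT, frames=[4,1] (faults so far: 2)
  step 2: ref 2 -> FAULT, evict 4, frames=[2,1] (faults so far: 3)
  step 3: ref 2 -> HIT, frames=[2,1] (faults so far: 3)
  step 4: ref 2 -> HIT, frames=[2,1] (faults so far: 3)
  step 5: ref 2 -> HIT, frames=[2,1] (faults so far: 3)
  step 6: ref 4 -> FAULT, evict 1, frames=[2,4] (faults so far: 4)
  step 7: ref 3 -> FAULT, evict 2, frames=[3,4] (faults so far: 5)
  step 8: ref 2 -> FAULT, evict 4, frames=[3,2] (faults so far: 6)
  step 9: ref 3 -> HIT, frames=[3,2] (faults so far: 6)
  step 10: ref 1 -> FAULT, evict 3, frames=[1,2] (faults so far: 7)
  step 11: ref 3 -> FAULT, evict 2, frames=[1,3] (faults so far: 8)
  FIFO total faults: 8
--- LRU ---
  step 0: ref 4 -> FAULT, frames=[4,-] (faults so far: 1)
  step 1: ref 1 -> FAULT, frames=[4,1] (faults so far: 2)
  step 2: ref 2 -> FAULT, evict 4, frames=[2,1] (faults so far: 3)
  step 3: ref 2 -> HIT, frames=[2,1] (faults so far: 3)
  step 4: ref 2 -> HIT, frames=[2,1] (faults so far: 3)
  step 5: ref 2 -> HIT, frames=[2,1] (faults so far: 3)
  step 6: ref 4 -> FAULT, evict 1, frames=[2,4] (faults so far: 4)
  step 7: ref 3 -> FAULT, evict 2, frames=[3,4] (faults so far: 5)
  step 8: ref 2 -> FAULT, evict 4, frames=[3,2] (faults so far: 6)
  step 9: ref 3 -> HIT, frames=[3,2] (faults so far: 6)
  step 10: ref 1 -> FAULT, evict 2, frames=[3,1] (faults so far: 7)
  step 11: ref 3 -> HIT, frames=[3,1] (faults so far: 7)
  LRU total faults: 7
--- Optimal ---
  step 0: ref 4 -> FAULT, frames=[4,-] (faults so far: 1)
  step 1: ref 1 -> FAULT, frames=[4,1] (faults so far: 2)
  step 2: ref 2 -> FAULT, evict 1, frames=[4,2] (faults so far: 3)
  step 3: ref 2 -> HIT, frames=[4,2] (faults so far: 3)
  step 4: ref 2 -> HIT, frames=[4,2] (faults so far: 3)
  step 5: ref 2 -> HIT, frames=[4,2] (faults so far: 3)
  step 6: ref 4 -> HIT, frames=[4,2] (faults so far: 3)
  step 7: ref 3 -> FAULT, evict 4, frames=[3,2] (faults so far: 4)
  step 8: ref 2 -> HIT, frames=[3,2] (faults so far: 4)
  step 9: ref 3 -> HIT, frames=[3,2] (faults so far: 4)
  step 10: ref 1 -> FAULT, evict 2, frames=[3,1] (faults so far: 5)
  step 11: ref 3 -> HIT, frames=[3,1] (faults so far: 5)
  Optimal total faults: 5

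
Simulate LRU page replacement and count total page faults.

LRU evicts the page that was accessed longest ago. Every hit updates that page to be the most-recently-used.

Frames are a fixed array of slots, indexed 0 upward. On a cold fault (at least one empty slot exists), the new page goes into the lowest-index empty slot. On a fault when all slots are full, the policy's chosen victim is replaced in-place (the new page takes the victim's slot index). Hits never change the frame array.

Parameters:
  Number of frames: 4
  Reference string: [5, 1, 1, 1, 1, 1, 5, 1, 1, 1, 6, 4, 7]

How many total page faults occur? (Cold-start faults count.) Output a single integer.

Answer: 5

Derivation:
Step 0: ref 5 → FAULT, frames=[5,-,-,-]
Step 1: ref 1 → FAULT, frames=[5,1,-,-]
Step 2: ref 1 → HIT, frames=[5,1,-,-]
Step 3: ref 1 → HIT, frames=[5,1,-,-]
Step 4: ref 1 → HIT, frames=[5,1,-,-]
Step 5: ref 1 → HIT, frames=[5,1,-,-]
Step 6: ref 5 → HIT, frames=[5,1,-,-]
Step 7: ref 1 → HIT, frames=[5,1,-,-]
Step 8: ref 1 → HIT, frames=[5,1,-,-]
Step 9: ref 1 → HIT, frames=[5,1,-,-]
Step 10: ref 6 → FAULT, frames=[5,1,6,-]
Step 11: ref 4 → FAULT, frames=[5,1,6,4]
Step 12: ref 7 → FAULT (evict 5), frames=[7,1,6,4]
Total faults: 5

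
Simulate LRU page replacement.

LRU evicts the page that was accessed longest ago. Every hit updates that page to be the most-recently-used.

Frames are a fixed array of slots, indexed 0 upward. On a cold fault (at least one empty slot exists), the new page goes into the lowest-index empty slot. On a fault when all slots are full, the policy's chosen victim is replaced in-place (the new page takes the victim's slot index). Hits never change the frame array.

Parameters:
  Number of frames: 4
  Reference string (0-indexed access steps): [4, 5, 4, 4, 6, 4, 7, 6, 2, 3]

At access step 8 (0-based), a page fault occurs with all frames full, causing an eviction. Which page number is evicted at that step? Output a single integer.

Answer: 5

Derivation:
Step 0: ref 4 -> FAULT, frames=[4,-,-,-]
Step 1: ref 5 -> FAULT, frames=[4,5,-,-]
Step 2: ref 4 -> HIT, frames=[4,5,-,-]
Step 3: ref 4 -> HIT, frames=[4,5,-,-]
Step 4: ref 6 -> FAULT, frames=[4,5,6,-]
Step 5: ref 4 -> HIT, frames=[4,5,6,-]
Step 6: ref 7 -> FAULT, frames=[4,5,6,7]
Step 7: ref 6 -> HIT, frames=[4,5,6,7]
Step 8: ref 2 -> FAULT, evict 5, frames=[4,2,6,7]
At step 8: evicted page 5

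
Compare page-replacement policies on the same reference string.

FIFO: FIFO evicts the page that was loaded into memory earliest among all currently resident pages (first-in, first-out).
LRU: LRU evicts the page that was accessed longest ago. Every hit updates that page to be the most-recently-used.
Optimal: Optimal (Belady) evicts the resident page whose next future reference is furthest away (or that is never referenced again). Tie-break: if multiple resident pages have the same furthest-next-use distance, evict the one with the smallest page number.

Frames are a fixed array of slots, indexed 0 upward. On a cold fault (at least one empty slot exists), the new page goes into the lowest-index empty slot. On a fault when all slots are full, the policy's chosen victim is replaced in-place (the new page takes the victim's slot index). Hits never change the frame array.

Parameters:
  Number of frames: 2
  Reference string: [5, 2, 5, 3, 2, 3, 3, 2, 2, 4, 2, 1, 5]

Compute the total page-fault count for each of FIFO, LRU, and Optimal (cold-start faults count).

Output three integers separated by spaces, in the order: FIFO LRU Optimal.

Answer: 7 7 6

Derivation:
--- FIFO ---
  step 0: ref 5 -> FAULT, frames=[5,-] (faults so far: 1)
  step 1: ref 2 -> FAULT, frames=[5,2] (faults so far: 2)
  step 2: ref 5 -> HIT, frames=[5,2] (faults so far: 2)
  step 3: ref 3 -> FAULT, evict 5, frames=[3,2] (faults so far: 3)
  step 4: ref 2 -> HIT, frames=[3,2] (faults so far: 3)
  step 5: ref 3 -> HIT, frames=[3,2] (faults so far: 3)
  step 6: ref 3 -> HIT, frames=[3,2] (faults so far: 3)
  step 7: ref 2 -> HIT, frames=[3,2] (faults so far: 3)
  step 8: ref 2 -> HIT, frames=[3,2] (faults so far: 3)
  step 9: ref 4 -> FAULT, evict 2, frames=[3,4] (faults so far: 4)
  step 10: ref 2 -> FAULT, evict 3, frames=[2,4] (faults so far: 5)
  step 11: ref 1 -> FAULT, evict 4, frames=[2,1] (faults so far: 6)
  step 12: ref 5 -> FAULT, evict 2, frames=[5,1] (faults so far: 7)
  FIFO total faults: 7
--- LRU ---
  step 0: ref 5 -> FAULT, frames=[5,-] (faults so far: 1)
  step 1: ref 2 -> FAULT, frames=[5,2] (faults so far: 2)
  step 2: ref 5 -> HIT, frames=[5,2] (faults so far: 2)
  step 3: ref 3 -> FAULT, evict 2, frames=[5,3] (faults so far: 3)
  step 4: ref 2 -> FAULT, evict 5, frames=[2,3] (faults so far: 4)
  step 5: ref 3 -> HIT, frames=[2,3] (faults so far: 4)
  step 6: ref 3 -> HIT, frames=[2,3] (faults so far: 4)
  step 7: ref 2 -> HIT, frames=[2,3] (faults so far: 4)
  step 8: ref 2 -> HIT, frames=[2,3] (faults so far: 4)
  step 9: ref 4 -> FAULT, evict 3, frames=[2,4] (faults so far: 5)
  step 10: ref 2 -> HIT, frames=[2,4] (faults so far: 5)
  step 11: ref 1 -> FAULT, evict 4, frames=[2,1] (faults so far: 6)
  step 12: ref 5 -> FAULT, evict 2, frames=[5,1] (faults so far: 7)
  LRU total faults: 7
--- Optimal ---
  step 0: ref 5 -> FAULT, frames=[5,-] (faults so far: 1)
  step 1: ref 2 -> FAULT, frames=[5,2] (faults so far: 2)
  step 2: ref 5 -> HIT, frames=[5,2] (faults so far: 2)
  step 3: ref 3 -> FAULT, evict 5, frames=[3,2] (faults so far: 3)
  step 4: ref 2 -> HIT, frames=[3,2] (faults so far: 3)
  step 5: ref 3 -> HIT, frames=[3,2] (faults so far: 3)
  step 6: ref 3 -> HIT, frames=[3,2] (faults so far: 3)
  step 7: ref 2 -> HIT, frames=[3,2] (faults so far: 3)
  step 8: ref 2 -> HIT, frames=[3,2] (faults so far: 3)
  step 9: ref 4 -> FAULT, evict 3, frames=[4,2] (faults so far: 4)
  step 10: ref 2 -> HIT, frames=[4,2] (faults so far: 4)
  step 11: ref 1 -> FAULT, evict 2, frames=[4,1] (faults so far: 5)
  step 12: ref 5 -> FAULT, evict 1, frames=[4,5] (faults so far: 6)
  Optimal total faults: 6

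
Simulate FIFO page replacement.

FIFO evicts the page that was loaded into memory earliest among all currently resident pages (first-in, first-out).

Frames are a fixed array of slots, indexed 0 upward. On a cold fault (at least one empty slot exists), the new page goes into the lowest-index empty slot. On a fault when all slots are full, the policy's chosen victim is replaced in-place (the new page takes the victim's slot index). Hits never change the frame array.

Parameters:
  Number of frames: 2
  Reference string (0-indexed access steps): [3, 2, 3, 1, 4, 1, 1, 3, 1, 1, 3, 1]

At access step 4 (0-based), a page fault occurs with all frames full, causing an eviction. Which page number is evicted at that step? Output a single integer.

Answer: 2

Derivation:
Step 0: ref 3 -> FAULT, frames=[3,-]
Step 1: ref 2 -> FAULT, frames=[3,2]
Step 2: ref 3 -> HIT, frames=[3,2]
Step 3: ref 1 -> FAULT, evict 3, frames=[1,2]
Step 4: ref 4 -> FAULT, evict 2, frames=[1,4]
At step 4: evicted page 2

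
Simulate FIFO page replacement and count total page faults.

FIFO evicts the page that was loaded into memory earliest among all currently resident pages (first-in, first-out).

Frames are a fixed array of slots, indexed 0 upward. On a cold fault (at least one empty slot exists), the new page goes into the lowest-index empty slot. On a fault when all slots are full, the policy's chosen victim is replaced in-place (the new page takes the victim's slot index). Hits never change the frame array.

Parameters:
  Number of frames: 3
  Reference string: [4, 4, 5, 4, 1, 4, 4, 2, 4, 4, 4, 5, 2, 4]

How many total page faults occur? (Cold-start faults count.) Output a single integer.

Answer: 6

Derivation:
Step 0: ref 4 → FAULT, frames=[4,-,-]
Step 1: ref 4 → HIT, frames=[4,-,-]
Step 2: ref 5 → FAULT, frames=[4,5,-]
Step 3: ref 4 → HIT, frames=[4,5,-]
Step 4: ref 1 → FAULT, frames=[4,5,1]
Step 5: ref 4 → HIT, frames=[4,5,1]
Step 6: ref 4 → HIT, frames=[4,5,1]
Step 7: ref 2 → FAULT (evict 4), frames=[2,5,1]
Step 8: ref 4 → FAULT (evict 5), frames=[2,4,1]
Step 9: ref 4 → HIT, frames=[2,4,1]
Step 10: ref 4 → HIT, frames=[2,4,1]
Step 11: ref 5 → FAULT (evict 1), frames=[2,4,5]
Step 12: ref 2 → HIT, frames=[2,4,5]
Step 13: ref 4 → HIT, frames=[2,4,5]
Total faults: 6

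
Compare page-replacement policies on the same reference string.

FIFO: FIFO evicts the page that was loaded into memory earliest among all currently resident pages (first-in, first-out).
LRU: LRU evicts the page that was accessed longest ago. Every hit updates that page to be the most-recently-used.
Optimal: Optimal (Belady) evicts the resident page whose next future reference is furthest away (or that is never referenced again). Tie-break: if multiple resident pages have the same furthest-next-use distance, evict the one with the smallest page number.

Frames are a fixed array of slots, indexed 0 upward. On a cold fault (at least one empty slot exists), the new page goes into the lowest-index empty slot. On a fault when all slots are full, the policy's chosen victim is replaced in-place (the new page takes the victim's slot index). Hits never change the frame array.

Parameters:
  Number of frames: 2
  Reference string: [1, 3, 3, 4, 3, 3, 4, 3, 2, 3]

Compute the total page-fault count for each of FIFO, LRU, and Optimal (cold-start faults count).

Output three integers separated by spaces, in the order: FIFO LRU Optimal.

--- FIFO ---
  step 0: ref 1 -> FAULT, frames=[1,-] (faults so far: 1)
  step 1: ref 3 -> FAULT, frames=[1,3] (faults so far: 2)
  step 2: ref 3 -> HIT, frames=[1,3] (faults so far: 2)
  step 3: ref 4 -> FAULT, evict 1, frames=[4,3] (faults so far: 3)
  step 4: ref 3 -> HIT, frames=[4,3] (faults so far: 3)
  step 5: ref 3 -> HIT, frames=[4,3] (faults so far: 3)
  step 6: ref 4 -> HIT, frames=[4,3] (faults so far: 3)
  step 7: ref 3 -> HIT, frames=[4,3] (faults so far: 3)
  step 8: ref 2 -> FAULT, evict 3, frames=[4,2] (faults so far: 4)
  step 9: ref 3 -> FAULT, evict 4, frames=[3,2] (faults so far: 5)
  FIFO total faults: 5
--- LRU ---
  step 0: ref 1 -> FAULT, frames=[1,-] (faults so far: 1)
  step 1: ref 3 -> FAULT, frames=[1,3] (faults so far: 2)
  step 2: ref 3 -> HIT, frames=[1,3] (faults so far: 2)
  step 3: ref 4 -> FAULT, evict 1, frames=[4,3] (faults so far: 3)
  step 4: ref 3 -> HIT, frames=[4,3] (faults so far: 3)
  step 5: ref 3 -> HIT, frames=[4,3] (faults so far: 3)
  step 6: ref 4 -> HIT, frames=[4,3] (faults so far: 3)
  step 7: ref 3 -> HIT, frames=[4,3] (faults so far: 3)
  step 8: ref 2 -> FAULT, evict 4, frames=[2,3] (faults so far: 4)
  step 9: ref 3 -> HIT, frames=[2,3] (faults so far: 4)
  LRU total faults: 4
--- Optimal ---
  step 0: ref 1 -> FAULT, frames=[1,-] (faults so far: 1)
  step 1: ref 3 -> FAULT, frames=[1,3] (faults so far: 2)
  step 2: ref 3 -> HIT, frames=[1,3] (faults so far: 2)
  step 3: ref 4 -> FAULT, evict 1, frames=[4,3] (faults so far: 3)
  step 4: ref 3 -> HIT, frames=[4,3] (faults so far: 3)
  step 5: ref 3 -> HIT, frames=[4,3] (faults so far: 3)
  step 6: ref 4 -> HIT, frames=[4,3] (faults so far: 3)
  step 7: ref 3 -> HIT, frames=[4,3] (faults so far: 3)
  step 8: ref 2 -> FAULT, evict 4, frames=[2,3] (faults so far: 4)
  step 9: ref 3 -> HIT, frames=[2,3] (faults so far: 4)
  Optimal total faults: 4

Answer: 5 4 4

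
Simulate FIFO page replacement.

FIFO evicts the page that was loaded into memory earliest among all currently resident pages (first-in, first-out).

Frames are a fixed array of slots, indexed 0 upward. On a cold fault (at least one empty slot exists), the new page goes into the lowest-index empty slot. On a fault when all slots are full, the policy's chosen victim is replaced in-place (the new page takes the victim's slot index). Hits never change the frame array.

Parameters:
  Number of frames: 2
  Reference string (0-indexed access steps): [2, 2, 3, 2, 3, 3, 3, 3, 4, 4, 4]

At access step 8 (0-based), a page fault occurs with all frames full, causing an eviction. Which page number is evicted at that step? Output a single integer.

Step 0: ref 2 -> FAULT, frames=[2,-]
Step 1: ref 2 -> HIT, frames=[2,-]
Step 2: ref 3 -> FAULT, frames=[2,3]
Step 3: ref 2 -> HIT, frames=[2,3]
Step 4: ref 3 -> HIT, frames=[2,3]
Step 5: ref 3 -> HIT, frames=[2,3]
Step 6: ref 3 -> HIT, frames=[2,3]
Step 7: ref 3 -> HIT, frames=[2,3]
Step 8: ref 4 -> FAULT, evict 2, frames=[4,3]
At step 8: evicted page 2

Answer: 2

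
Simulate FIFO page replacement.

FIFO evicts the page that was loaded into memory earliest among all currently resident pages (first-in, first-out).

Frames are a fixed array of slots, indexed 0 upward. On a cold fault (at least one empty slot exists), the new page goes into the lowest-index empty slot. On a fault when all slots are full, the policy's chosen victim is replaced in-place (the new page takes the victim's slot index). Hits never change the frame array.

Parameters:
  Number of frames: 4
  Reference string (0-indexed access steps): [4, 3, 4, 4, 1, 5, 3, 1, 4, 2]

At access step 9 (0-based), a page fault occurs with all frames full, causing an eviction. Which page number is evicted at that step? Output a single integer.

Answer: 4

Derivation:
Step 0: ref 4 -> FAULT, frames=[4,-,-,-]
Step 1: ref 3 -> FAULT, frames=[4,3,-,-]
Step 2: ref 4 -> HIT, frames=[4,3,-,-]
Step 3: ref 4 -> HIT, frames=[4,3,-,-]
Step 4: ref 1 -> FAULT, frames=[4,3,1,-]
Step 5: ref 5 -> FAULT, frames=[4,3,1,5]
Step 6: ref 3 -> HIT, frames=[4,3,1,5]
Step 7: ref 1 -> HIT, frames=[4,3,1,5]
Step 8: ref 4 -> HIT, frames=[4,3,1,5]
Step 9: ref 2 -> FAULT, evict 4, frames=[2,3,1,5]
At step 9: evicted page 4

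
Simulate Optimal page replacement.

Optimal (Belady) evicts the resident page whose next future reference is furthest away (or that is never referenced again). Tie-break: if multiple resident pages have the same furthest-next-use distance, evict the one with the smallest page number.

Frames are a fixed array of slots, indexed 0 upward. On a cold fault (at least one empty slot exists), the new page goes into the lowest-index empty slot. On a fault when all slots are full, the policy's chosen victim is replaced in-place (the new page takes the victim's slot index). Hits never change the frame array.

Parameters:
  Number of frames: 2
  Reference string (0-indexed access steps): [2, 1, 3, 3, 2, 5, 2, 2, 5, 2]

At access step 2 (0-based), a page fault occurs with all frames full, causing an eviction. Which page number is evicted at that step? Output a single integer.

Step 0: ref 2 -> FAULT, frames=[2,-]
Step 1: ref 1 -> FAULT, frames=[2,1]
Step 2: ref 3 -> FAULT, evict 1, frames=[2,3]
At step 2: evicted page 1

Answer: 1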